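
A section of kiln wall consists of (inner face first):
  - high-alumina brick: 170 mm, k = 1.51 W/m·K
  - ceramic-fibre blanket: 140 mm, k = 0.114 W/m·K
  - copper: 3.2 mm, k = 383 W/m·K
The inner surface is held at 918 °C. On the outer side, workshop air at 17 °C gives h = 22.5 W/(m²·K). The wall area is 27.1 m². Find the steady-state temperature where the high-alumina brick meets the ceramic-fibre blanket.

T ≈ 845 °C

Model the wall as resistances in series:
R_high-alumina brick = L/(kA) = 0.17/(1.51×27.1) = 0.004154 K/W
R_ceramic-fibre blanket = L/(kA) = 0.14/(0.114×27.1) = 0.04532 K/W
R_copper = L/(kA) = 0.0032/(383×27.1) = 3.083×10^-7 K/W
R_outer film = 1/(h_o·A) = 1/(22.5×27.1) = 0.00164 K/W
R_total = 0.05111 K/W;  Q = ΔT/R_total = 901/0.05111 = 17630 W
T_interface = T_inner − Q·ΣR(inner→interface) = 918 − 17600×0.004154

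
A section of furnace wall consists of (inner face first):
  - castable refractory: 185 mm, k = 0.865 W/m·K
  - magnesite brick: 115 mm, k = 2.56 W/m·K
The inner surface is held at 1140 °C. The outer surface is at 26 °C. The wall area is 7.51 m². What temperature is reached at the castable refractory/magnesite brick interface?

T ≈ 219 °C

Series thermal resistances:
R_castable refractory = L/(kA) = 0.185/(0.865×7.51) = 0.02848 K/W
R_magnesite brick = L/(kA) = 0.115/(2.56×7.51) = 0.005982 K/W
R_total = 0.03446 K/W;  Q = ΔT/R_total = 1114/0.03446 = 32330 W
T_interface = T_inner − Q·ΣR(inner→interface) = 1140 − 32300×0.02848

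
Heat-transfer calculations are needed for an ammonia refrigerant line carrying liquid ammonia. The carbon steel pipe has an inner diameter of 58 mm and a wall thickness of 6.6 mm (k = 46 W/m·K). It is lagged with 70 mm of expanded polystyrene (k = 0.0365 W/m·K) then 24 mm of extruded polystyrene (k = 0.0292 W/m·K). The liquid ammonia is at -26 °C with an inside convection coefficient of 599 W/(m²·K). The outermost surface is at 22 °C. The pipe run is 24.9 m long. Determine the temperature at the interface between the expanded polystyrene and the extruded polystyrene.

T ≈ 12.9 °C

Per-layer cylindrical resistances, series-summed:
R_inner film = 1/(h_i·2πr₁L) = 1/(599×2π×0.029×24.9) = 3.68×10^-4 K/W
R_carbon steel pipe wall = ln(35.6/29)/(2π×46×24.9) = 2.849×10^-5 K/W
R_expanded polystyrene = ln(105.6/35.6)/(2π×0.0365×24.9) = 0.1904 K/W
R_extruded polystyrene = ln(129.6/105.6)/(2π×0.0292×24.9) = 0.04483 K/W
R_total = 0.2356 K/W
Q = ΔT/R_total = 48/0.2356
Q = 204 W
T_interface = T_inner + Q·ΣR(inner→interface) = -26 + 204×0.1908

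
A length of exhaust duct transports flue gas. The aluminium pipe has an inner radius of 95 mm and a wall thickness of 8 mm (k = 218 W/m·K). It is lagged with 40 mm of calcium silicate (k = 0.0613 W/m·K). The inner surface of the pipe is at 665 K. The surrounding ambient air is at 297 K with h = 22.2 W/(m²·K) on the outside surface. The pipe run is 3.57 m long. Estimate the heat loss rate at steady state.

Radial resistances (cylindrical: R_cond = ln(r_o/r_i)/(2πkL), R_conv = 1/(h·2πrL)):
R_aluminium pipe wall = ln(103/95)/(2π×218×3.57) = 1.653×10^-5 K/W
R_calcium silicate = ln(143/103)/(2π×0.0613×3.57) = 0.2386 K/W
R_outer film = 1/(h_o·2πr_oL) = 1/(22.2×2π×0.143×3.57) = 0.01404 K/W
R_total = 0.2527 K/W
Q = ΔT/R_total = 368/0.2527

Q ≈ 1460 W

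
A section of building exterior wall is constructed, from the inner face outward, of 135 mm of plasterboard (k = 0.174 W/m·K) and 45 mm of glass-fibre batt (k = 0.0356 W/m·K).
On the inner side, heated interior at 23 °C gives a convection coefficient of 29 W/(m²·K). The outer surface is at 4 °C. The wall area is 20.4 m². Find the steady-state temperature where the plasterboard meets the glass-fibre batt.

Treating each layer as a thermal resistance in series:
R_inner film = 1/(h_i·A) = 1/(29×20.4) = 0.00169 K/W
R_plasterboard = L/(kA) = 0.135/(0.174×20.4) = 0.03803 K/W
R_glass-fibre batt = L/(kA) = 0.045/(0.0356×20.4) = 0.06196 K/W
R_total = 0.1017 K/W;  Q = ΔT/R_total = 19/0.1017 = 186.9 W
T_interface = T_inner − Q·ΣR(inner→interface) = 23 − 187×0.03972

T ≈ 15.6 °C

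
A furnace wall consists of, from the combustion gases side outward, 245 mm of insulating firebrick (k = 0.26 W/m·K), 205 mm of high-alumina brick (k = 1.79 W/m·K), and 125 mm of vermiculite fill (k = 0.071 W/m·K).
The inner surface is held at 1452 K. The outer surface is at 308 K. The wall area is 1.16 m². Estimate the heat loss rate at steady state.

Q ≈ 471 W

Using the resistance-network approach (series):
R_insulating firebrick = L/(kA) = 0.245/(0.26×1.16) = 0.8123 K/W
R_high-alumina brick = L/(kA) = 0.205/(1.79×1.16) = 0.09873 K/W
R_vermiculite fill = L/(kA) = 0.125/(0.071×1.16) = 1.518 K/W
R_total = 2.429 K/W
Q = ΔT / R_total = 1144 / 2.429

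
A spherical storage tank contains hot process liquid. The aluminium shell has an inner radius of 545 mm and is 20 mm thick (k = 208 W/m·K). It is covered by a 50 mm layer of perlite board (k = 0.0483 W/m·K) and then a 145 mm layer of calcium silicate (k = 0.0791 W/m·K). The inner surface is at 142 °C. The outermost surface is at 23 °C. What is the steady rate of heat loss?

Q ≈ 217 W

For a spherical shell R = (1/r₁ − 1/r₂)/(4πk); film R = 1/(h·4πr²). In series:
R_aluminium shell = (1/0.545 − 1/0.565)/(4π×208) = 2.485×10^-5 K/W
R_perlite board = (1/0.565 − 1/0.615)/(4π×0.0483) = 0.2371 K/W
R_calcium silicate = (1/0.615 − 1/0.76)/(4π×0.0791) = 0.3121 K/W
R_total = 0.5492 K/W
Q = ΔT/R_total = 119/0.5492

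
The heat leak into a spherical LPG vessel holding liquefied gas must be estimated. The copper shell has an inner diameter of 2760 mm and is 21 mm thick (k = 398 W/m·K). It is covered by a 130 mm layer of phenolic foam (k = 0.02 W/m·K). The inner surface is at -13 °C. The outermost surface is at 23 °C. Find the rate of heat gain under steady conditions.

Q ≈ 149 W

Spherical conduction: R = (1/r_in − 1/r_out)/(4πk) per layer; series-sum.
R_copper shell = (1/1.38 − 1/1.401)/(4π×398) = 2.172×10^-6 K/W
R_phenolic foam = (1/1.401 − 1/1.531)/(4π×0.02) = 0.2412 K/W
R_total = 0.2412 K/W
Q = ΔT/R_total = 36/0.2412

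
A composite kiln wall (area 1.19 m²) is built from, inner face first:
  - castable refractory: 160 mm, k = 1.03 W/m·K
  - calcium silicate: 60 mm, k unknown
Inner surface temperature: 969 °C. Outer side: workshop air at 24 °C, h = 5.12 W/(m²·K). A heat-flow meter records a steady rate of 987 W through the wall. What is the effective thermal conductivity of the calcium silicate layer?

Thermal resistances in series:
R_castable refractory = L/(kA) = 0.16/(1.03×1.19) = 0.1305 K/W
R_outer film = 1/(h_o·A) = 1/(5.12×1.19) = 0.1641 K/W
Sum of known resistances R_other = 0.2947 K/W
Total R = ΔT/Q = 945/987 = 0.9574 K/W
R_calcium silicate = R_total − R_other = 0.6628 K/W
k = L/(R·A) = 0.06/(0.6628×1.19)

k ≈ 0.0761 W/(m·K)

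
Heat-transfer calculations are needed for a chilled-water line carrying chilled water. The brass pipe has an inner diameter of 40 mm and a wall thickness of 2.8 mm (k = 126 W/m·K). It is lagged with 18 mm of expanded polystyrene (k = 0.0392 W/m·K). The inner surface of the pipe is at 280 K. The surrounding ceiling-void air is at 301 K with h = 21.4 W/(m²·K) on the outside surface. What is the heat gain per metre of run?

Radial resistances (cylindrical: R_cond = ln(r_o/r_i)/(2πkL), R_conv = 1/(h·2πrL)):
R_brass pipe wall = ln(22.8/20)/(2π×126×1) = 1.655×10^-4 K/W
R_expanded polystyrene = ln(40.8/22.8)/(2π×0.0392×1) = 2.363 K/W
R_outer film = 1/(h_o·2πr_oL) = 1/(21.4×2π×0.0408×1) = 0.1823 K/W
R_total = 2.545 K/W
Q = ΔT/R_total = 21/2.545

q′ ≈ 8.25 W/m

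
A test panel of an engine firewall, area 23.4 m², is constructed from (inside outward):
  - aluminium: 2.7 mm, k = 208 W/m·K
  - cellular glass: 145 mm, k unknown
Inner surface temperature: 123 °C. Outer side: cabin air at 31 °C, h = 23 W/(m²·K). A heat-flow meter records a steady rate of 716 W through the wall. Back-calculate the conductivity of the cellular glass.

k ≈ 0.0489 W/(m·K)

Using the resistance-network approach (series):
R_aluminium = L/(kA) = 0.0027/(208×23.4) = 5.547×10^-7 K/W
R_outer film = 1/(h_o·A) = 1/(23×23.4) = 0.001858 K/W
Sum of known resistances R_other = 0.001859 K/W
Total R = ΔT/Q = 92/716 = 0.1285 K/W
R_cellular glass = R_total − R_other = 0.1266 K/W
k = L/(R·A) = 0.145/(0.1266×23.4)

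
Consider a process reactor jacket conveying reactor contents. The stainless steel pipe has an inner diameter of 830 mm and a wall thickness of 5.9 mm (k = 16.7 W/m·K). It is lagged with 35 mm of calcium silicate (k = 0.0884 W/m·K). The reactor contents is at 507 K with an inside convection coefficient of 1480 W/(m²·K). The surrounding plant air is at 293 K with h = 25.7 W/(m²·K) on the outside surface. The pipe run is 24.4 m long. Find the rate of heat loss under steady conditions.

Treating each annulus and film as a series resistance:
R_inner film = 1/(h_i·2πr₁L) = 1/(1480×2π×0.415×24.4) = 1.062×10^-5 K/W
R_stainless steel pipe wall = ln(420.9/415)/(2π×16.7×24.4) = 5.514×10^-6 K/W
R_calcium silicate = ln(455.9/420.9)/(2π×0.0884×24.4) = 0.005894 K/W
R_outer film = 1/(h_o·2πr_oL) = 1/(25.7×2π×0.4559×24.4) = 5.567×10^-4 K/W
R_total = 0.006467 K/W
Q = ΔT/R_total = 214/0.006467

Q ≈ 33100 W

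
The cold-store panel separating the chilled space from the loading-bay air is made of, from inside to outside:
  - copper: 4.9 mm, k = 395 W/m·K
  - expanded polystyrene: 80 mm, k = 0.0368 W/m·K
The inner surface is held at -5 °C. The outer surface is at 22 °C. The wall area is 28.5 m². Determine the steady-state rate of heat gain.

Q ≈ 354 W

Model the wall as resistances in series:
R_copper = L/(kA) = 0.0049/(395×28.5) = 4.353×10^-7 K/W
R_expanded polystyrene = L/(kA) = 0.08/(0.0368×28.5) = 0.07628 K/W
R_total = 0.07628 K/W
Q = ΔT / R_total = 27 / 0.07628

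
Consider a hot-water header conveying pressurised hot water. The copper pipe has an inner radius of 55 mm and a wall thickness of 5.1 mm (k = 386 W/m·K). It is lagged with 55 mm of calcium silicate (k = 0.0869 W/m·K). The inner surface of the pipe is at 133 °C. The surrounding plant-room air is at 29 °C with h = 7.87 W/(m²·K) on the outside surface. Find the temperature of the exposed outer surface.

Radial resistances (cylindrical: R_cond = ln(r_o/r_i)/(2πkL), R_conv = 1/(h·2πrL)):
R_copper pipe wall = ln(60.1/55)/(2π×386×1) = 3.656×10^-5 K/W
R_calcium silicate = ln(115.1/60.1)/(2π×0.0869×1) = 1.19 K/W
R_outer film = 1/(h_o·2πr_oL) = 1/(7.87×2π×0.1151×1) = 0.1757 K/W
R_total = 1.366 K/W
Q = ΔT/R_total = 104/1.366
Q = 76.1 W/m
T_interface = T_inner − Q·ΣR(inner→interface) = 133 − 76.1×1.19

T ≈ 42.4 °C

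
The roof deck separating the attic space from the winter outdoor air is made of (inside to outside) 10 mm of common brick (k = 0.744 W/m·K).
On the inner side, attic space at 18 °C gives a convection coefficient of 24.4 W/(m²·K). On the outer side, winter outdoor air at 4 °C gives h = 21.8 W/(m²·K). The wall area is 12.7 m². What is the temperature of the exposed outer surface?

Treating each layer as a thermal resistance in series:
R_inner film = 1/(h_i·A) = 1/(24.4×12.7) = 0.003227 K/W
R_common brick = L/(kA) = 0.01/(0.744×12.7) = 0.001058 K/W
R_outer film = 1/(h_o·A) = 1/(21.8×12.7) = 0.003612 K/W
R_total = 0.007897 K/W;  Q = ΔT/R_total = 14/0.007897 = 1773 W
T_interface = T_inner − Q·ΣR(inner→interface) = 18 − 1770×0.004285

T ≈ 10.4 °C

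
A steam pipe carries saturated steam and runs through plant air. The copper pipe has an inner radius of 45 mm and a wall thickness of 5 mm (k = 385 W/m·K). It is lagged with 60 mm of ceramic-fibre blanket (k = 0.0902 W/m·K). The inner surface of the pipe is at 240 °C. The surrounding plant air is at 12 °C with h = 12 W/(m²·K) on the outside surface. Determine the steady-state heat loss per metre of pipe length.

Radial resistances (cylindrical: R_cond = ln(r_o/r_i)/(2πkL), R_conv = 1/(h·2πrL)):
R_copper pipe wall = ln(50/45)/(2π×385×1) = 4.355×10^-5 K/W
R_ceramic-fibre blanket = ln(110/50)/(2π×0.0902×1) = 1.391 K/W
R_outer film = 1/(h_o·2πr_oL) = 1/(12×2π×0.11×1) = 0.1206 K/W
R_total = 1.512 K/W
Q = ΔT/R_total = 228/1.512

q′ ≈ 151 W/m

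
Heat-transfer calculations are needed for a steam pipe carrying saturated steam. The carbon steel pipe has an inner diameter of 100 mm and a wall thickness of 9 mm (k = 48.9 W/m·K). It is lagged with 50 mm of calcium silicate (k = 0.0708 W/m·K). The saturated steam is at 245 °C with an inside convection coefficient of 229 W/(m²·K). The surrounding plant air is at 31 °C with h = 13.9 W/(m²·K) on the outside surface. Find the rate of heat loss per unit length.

Per-layer cylindrical resistances, series-summed:
R_inner film = 1/(h_i·2πr₁L) = 1/(229×2π×0.05×1) = 0.0139 K/W
R_carbon steel pipe wall = ln(59/50)/(2π×48.9×1) = 5.387×10^-4 K/W
R_calcium silicate = ln(109/59)/(2π×0.0708×1) = 1.38 K/W
R_outer film = 1/(h_o·2πr_oL) = 1/(13.9×2π×0.109×1) = 0.105 K/W
R_total = 1.499 K/W
Q = ΔT/R_total = 214/1.499

q′ ≈ 143 W/m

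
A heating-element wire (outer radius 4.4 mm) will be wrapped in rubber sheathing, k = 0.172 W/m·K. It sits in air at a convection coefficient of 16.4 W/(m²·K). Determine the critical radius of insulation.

For a cylinder r_cr = k/h = 0.172/16.4
r_cr = 10.5 mm; since the bare radius (4.4 mm) is below r_cr, adding a thin layer of insulation will *increase* heat loss.

r_cr ≈ 10.5 mm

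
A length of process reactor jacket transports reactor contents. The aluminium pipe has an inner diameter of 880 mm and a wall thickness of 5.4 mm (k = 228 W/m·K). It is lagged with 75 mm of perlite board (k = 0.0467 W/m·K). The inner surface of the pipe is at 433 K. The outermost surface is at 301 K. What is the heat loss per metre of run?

Per-layer cylindrical resistances, series-summed:
R_aluminium pipe wall = ln(445.4/440)/(2π×228×1) = 8.515×10^-6 K/W
R_perlite board = ln(520.4/445.4)/(2π×0.0467×1) = 0.5304 K/W
R_total = 0.5304 K/W
Q = ΔT/R_total = 132/0.5304

q′ ≈ 249 W/m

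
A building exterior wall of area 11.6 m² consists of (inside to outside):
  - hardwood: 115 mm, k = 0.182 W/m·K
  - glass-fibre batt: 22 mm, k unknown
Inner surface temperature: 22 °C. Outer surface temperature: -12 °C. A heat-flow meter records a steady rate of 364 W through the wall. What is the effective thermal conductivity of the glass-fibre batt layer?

Series thermal resistances:
R_hardwood = L/(kA) = 0.115/(0.182×11.6) = 0.05447 K/W
Sum of known resistances R_other = 0.05447 K/W
Total R = ΔT/Q = 34/364 = 0.09341 K/W
R_glass-fibre batt = R_total − R_other = 0.03894 K/W
k = L/(R·A) = 0.022/(0.03894×11.6)

k ≈ 0.0487 W/(m·K)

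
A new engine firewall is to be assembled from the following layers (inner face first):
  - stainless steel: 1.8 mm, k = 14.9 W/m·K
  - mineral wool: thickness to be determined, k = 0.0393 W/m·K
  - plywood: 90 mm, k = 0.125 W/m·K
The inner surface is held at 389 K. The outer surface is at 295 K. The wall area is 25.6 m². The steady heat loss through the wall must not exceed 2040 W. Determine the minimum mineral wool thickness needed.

Thermal resistances in series:
R_stainless steel = L/(kA) = 0.0018/(14.9×25.6) = 4.719×10^-6 K/W
R_plywood = L/(kA) = 0.09/(0.125×25.6) = 0.02812 K/W
Sum of the known resistances R_other = 0.02813 K/W
Required total resistance R_tot = ΔT/Q_allow = 94/2040 = 0.04608 K/W
R_mineral wool = R_tot − R_other = 0.01795 K/W
L = R·k·A = 0.01795×0.0393×25.6

L ≈ 18.1 mm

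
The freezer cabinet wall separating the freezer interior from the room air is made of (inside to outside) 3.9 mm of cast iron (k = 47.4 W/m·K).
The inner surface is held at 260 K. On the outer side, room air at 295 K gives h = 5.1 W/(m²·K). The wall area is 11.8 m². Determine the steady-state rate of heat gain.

Q ≈ 2110 W

Treating each layer as a thermal resistance in series:
R_cast iron = L/(kA) = 0.0039/(47.4×11.8) = 6.973×10^-6 K/W
R_outer film = 1/(h_o·A) = 1/(5.1×11.8) = 0.01662 K/W
R_total = 0.01662 K/W
Q = ΔT / R_total = 35 / 0.01662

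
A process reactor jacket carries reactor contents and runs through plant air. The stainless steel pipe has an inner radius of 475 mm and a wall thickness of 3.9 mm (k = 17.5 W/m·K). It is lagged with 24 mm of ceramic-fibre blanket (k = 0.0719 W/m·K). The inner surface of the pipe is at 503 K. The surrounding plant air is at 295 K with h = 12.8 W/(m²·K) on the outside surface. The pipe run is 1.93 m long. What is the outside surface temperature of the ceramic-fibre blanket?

For a radial system each layer contributes R = ln(r_out/r_in)/(2πkL); films add R = 1/(hA).
R_stainless steel pipe wall = ln(478.9/475)/(2π×17.5×1.93) = 3.853×10^-5 K/W
R_ceramic-fibre blanket = ln(502.9/478.9)/(2π×0.0719×1.93) = 0.05608 K/W
R_outer film = 1/(h_o·2πr_oL) = 1/(12.8×2π×0.5029×1.93) = 0.01281 K/W
R_total = 0.06893 K/W
Q = ΔT/R_total = 208/0.06893
Q = 3020 W
T_interface = T_inner − Q·ΣR(inner→interface) = 503 − 3020×0.05612

T ≈ 334 K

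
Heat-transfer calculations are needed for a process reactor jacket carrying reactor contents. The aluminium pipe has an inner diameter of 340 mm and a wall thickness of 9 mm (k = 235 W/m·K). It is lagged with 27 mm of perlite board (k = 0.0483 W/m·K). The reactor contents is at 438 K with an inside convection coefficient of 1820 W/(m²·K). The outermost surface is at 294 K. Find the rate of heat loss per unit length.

q′ ≈ 311 W/m

Treating each annulus and film as a series resistance:
R_inner film = 1/(h_i·2πr₁L) = 1/(1820×2π×0.17×1) = 5.144×10^-4 K/W
R_aluminium pipe wall = ln(179/170)/(2π×235×1) = 3.494×10^-5 K/W
R_perlite board = ln(206/179)/(2π×0.0483×1) = 0.4629 K/W
R_total = 0.4635 K/W
Q = ΔT/R_total = 144/0.4635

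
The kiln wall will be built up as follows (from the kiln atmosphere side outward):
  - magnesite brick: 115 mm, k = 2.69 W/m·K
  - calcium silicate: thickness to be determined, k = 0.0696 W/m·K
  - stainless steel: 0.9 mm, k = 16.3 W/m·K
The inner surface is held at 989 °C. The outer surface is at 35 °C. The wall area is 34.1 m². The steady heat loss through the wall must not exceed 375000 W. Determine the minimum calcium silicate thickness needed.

L ≈ 3.06 mm

Treating each layer as a thermal resistance in series:
R_magnesite brick = L/(kA) = 0.115/(2.69×34.1) = 0.001254 K/W
R_stainless steel = L/(kA) = 0.0009/(16.3×34.1) = 1.619×10^-6 K/W
Sum of the known resistances R_other = 0.001255 K/W
Required total resistance R_tot = ΔT/Q_allow = 954/375000 = 0.002544 K/W
R_calcium silicate = R_tot − R_other = 0.001289 K/W
L = R·k·A = 0.001289×0.0696×34.1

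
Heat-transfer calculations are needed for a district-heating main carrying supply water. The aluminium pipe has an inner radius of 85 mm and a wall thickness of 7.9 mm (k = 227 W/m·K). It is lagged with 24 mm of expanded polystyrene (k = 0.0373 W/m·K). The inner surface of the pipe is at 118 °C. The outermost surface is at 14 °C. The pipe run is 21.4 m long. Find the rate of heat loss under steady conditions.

Q ≈ 2270 W

For a radial system each layer contributes R = ln(r_out/r_in)/(2πkL); films add R = 1/(hA).
R_aluminium pipe wall = ln(92.9/85)/(2π×227×21.4) = 2.912×10^-6 K/W
R_expanded polystyrene = ln(116.9/92.9)/(2π×0.0373×21.4) = 0.04582 K/W
R_total = 0.04582 K/W
Q = ΔT/R_total = 104/0.04582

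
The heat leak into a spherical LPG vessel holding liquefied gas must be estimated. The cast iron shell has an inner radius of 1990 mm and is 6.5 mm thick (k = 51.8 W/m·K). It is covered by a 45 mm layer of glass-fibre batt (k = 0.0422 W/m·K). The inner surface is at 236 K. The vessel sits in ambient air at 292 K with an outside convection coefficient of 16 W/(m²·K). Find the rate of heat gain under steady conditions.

Q ≈ 2540 W

Spherical conduction: R = (1/r_in − 1/r_out)/(4πk) per layer; series-sum.
R_cast iron shell = (1/1.99 − 1/1.9965)/(4π×51.8) = 2.513×10^-6 K/W
R_glass-fibre batt = (1/1.9965 − 1/2.0415)/(4π×0.0422) = 0.02082 K/W
R_outer film = 1/(h·4πr_o²) = 1/(16×4π×2.0415²) = 0.001193 K/W
R_total = 0.02202 K/W
Q = ΔT/R_total = 56/0.02202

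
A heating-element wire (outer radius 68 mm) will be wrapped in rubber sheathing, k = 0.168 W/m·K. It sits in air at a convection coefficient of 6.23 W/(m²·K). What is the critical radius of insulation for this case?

r_cr ≈ 27 mm

For a cylinder r_cr = k/h = 0.168/6.23
r_cr = 27 mm; since the bare radius (68 mm) is above r_cr, any added insulation will reduce heat loss.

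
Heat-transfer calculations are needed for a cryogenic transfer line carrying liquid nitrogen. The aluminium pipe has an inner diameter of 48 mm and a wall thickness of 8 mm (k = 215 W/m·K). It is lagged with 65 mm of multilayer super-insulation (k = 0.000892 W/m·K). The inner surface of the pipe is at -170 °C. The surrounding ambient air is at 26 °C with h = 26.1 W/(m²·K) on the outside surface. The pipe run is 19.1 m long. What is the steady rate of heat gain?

Q ≈ 18.9 W

For a radial system each layer contributes R = ln(r_out/r_in)/(2πkL); films add R = 1/(hA).
R_aluminium pipe wall = ln(32/24)/(2π×215×19.1) = 1.115×10^-5 K/W
R_multilayer super-insulation = ln(97/32)/(2π×0.000892×19.1) = 10.36 K/W
R_outer film = 1/(h_o·2πr_oL) = 1/(26.1×2π×0.097×19.1) = 0.003291 K/W
R_total = 10.36 K/W
Q = ΔT/R_total = 196/10.36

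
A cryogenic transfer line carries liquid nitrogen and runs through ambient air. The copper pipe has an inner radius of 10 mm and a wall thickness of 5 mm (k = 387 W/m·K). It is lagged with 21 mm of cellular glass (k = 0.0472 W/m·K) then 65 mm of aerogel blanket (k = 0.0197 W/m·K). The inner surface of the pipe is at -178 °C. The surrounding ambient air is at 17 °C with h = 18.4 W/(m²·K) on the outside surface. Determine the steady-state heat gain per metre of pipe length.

For a radial system each layer contributes R = ln(r_out/r_in)/(2πkL); films add R = 1/(hA).
R_copper pipe wall = ln(15/10)/(2π×387×1) = 1.667×10^-4 K/W
R_cellular glass = ln(36/15)/(2π×0.0472×1) = 2.952 K/W
R_aerogel blanket = ln(101/36)/(2π×0.0197×1) = 8.334 K/W
R_outer film = 1/(h_o·2πr_oL) = 1/(18.4×2π×0.101×1) = 0.08564 K/W
R_total = 11.37 K/W
Q = ΔT/R_total = 195/11.37

q′ ≈ 17.1 W/m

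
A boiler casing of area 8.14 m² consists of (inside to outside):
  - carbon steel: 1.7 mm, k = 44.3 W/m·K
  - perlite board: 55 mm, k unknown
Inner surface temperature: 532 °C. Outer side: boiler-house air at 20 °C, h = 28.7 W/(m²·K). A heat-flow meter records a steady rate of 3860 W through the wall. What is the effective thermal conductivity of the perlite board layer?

Using the resistance-network approach (series):
R_carbon steel = L/(kA) = 0.0017/(44.3×8.14) = 4.714×10^-6 K/W
R_outer film = 1/(h_o·A) = 1/(28.7×8.14) = 0.00428 K/W
Sum of known resistances R_other = 0.004285 K/W
Total R = ΔT/Q = 512/3860 = 0.1326 K/W
R_perlite board = R_total − R_other = 0.1284 K/W
k = L/(R·A) = 0.055/(0.1284×8.14)

k ≈ 0.0526 W/(m·K)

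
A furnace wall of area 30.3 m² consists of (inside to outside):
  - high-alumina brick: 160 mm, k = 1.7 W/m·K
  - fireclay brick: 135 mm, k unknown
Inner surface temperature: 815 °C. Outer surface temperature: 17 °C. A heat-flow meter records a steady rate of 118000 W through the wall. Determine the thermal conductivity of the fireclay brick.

k ≈ 1.22 W/(m·K)

Treating each layer as a thermal resistance in series:
R_high-alumina brick = L/(kA) = 0.16/(1.7×30.3) = 0.003106 K/W
Sum of known resistances R_other = 0.003106 K/W
Total R = ΔT/Q = 798/118000 = 0.006763 K/W
R_fireclay brick = R_total − R_other = 0.003657 K/W
k = L/(R·A) = 0.135/(0.003657×30.3)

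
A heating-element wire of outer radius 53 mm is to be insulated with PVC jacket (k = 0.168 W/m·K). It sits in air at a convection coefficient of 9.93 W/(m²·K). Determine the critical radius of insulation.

For a cylinder r_cr = k/h = 0.168/9.93
r_cr = 16.9 mm; since the bare radius (53 mm) is above r_cr, any added insulation will reduce heat loss.

r_cr ≈ 16.9 mm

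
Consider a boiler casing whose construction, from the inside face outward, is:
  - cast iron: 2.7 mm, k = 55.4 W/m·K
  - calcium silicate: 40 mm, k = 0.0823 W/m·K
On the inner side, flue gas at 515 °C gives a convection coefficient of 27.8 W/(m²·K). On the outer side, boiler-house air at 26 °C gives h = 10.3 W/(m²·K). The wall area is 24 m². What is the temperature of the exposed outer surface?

T ≈ 103 °C

Using the resistance-network approach (series):
R_inner film = 1/(h_i·A) = 1/(27.8×24) = 0.001499 K/W
R_cast iron = L/(kA) = 0.0027/(55.4×24) = 2.031×10^-6 K/W
R_calcium silicate = L/(kA) = 0.04/(0.0823×24) = 0.02025 K/W
R_outer film = 1/(h_o·A) = 1/(10.3×24) = 0.004045 K/W
R_total = 0.0258 K/W;  Q = ΔT/R_total = 489/0.0258 = 18960 W
T_interface = T_inner − Q·ΣR(inner→interface) = 515 − 19000×0.02175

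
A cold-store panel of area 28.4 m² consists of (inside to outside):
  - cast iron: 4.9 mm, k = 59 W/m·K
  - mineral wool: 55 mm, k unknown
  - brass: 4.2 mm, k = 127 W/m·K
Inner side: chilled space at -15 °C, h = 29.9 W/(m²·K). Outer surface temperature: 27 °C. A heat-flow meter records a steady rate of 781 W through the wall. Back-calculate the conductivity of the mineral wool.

k ≈ 0.0368 W/(m·K)

Using the resistance-network approach (series):
R_inner film = 1/(h_i·A) = 1/(29.9×28.4) = 0.001178 K/W
R_cast iron = L/(kA) = 0.0049/(59×28.4) = 2.924×10^-6 K/W
R_brass = L/(kA) = 0.0042/(127×28.4) = 1.164×10^-6 K/W
Sum of known resistances R_other = 0.001182 K/W
Total R = ΔT/Q = 42/781 = 0.05378 K/W
R_mineral wool = R_total − R_other = 0.0526 K/W
k = L/(R·A) = 0.055/(0.0526×28.4)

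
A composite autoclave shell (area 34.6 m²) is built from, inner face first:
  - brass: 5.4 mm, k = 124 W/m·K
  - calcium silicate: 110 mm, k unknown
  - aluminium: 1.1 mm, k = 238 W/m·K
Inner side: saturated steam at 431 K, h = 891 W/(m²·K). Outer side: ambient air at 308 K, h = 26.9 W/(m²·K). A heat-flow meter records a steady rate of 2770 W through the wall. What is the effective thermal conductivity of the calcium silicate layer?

k ≈ 0.0734 W/(m·K)

Thermal resistances in series:
R_inner film = 1/(h_i·A) = 1/(891×34.6) = 3.244×10^-5 K/W
R_brass = L/(kA) = 0.0054/(124×34.6) = 1.259×10^-6 K/W
R_aluminium = L/(kA) = 0.0011/(238×34.6) = 1.336×10^-7 K/W
R_outer film = 1/(h_o·A) = 1/(26.9×34.6) = 0.001074 K/W
Sum of known resistances R_other = 0.001108 K/W
Total R = ΔT/Q = 123/2770 = 0.0444 K/W
R_calcium silicate = R_total − R_other = 0.0433 K/W
k = L/(R·A) = 0.11/(0.0433×34.6)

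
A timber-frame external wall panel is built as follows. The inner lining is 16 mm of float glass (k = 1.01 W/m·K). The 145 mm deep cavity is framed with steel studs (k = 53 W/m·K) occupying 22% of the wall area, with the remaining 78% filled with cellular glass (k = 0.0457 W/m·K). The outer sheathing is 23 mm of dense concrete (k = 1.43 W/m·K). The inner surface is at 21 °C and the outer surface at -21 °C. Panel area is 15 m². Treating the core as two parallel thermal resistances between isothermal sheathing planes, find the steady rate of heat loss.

Sheathing layers in series; stud and cavity paths in parallel between them.
R_inner = 0.016/(1.01×15) = 0.001056 K/W
R_stud  = 0.145/(53×0.22×15) = 8.29×10^-4 K/W
R_cav   = 0.145/(0.0457×0.78×15) = 0.2712 K/W
1/R_core = 1/R_stud + 1/R_cav → R_core = 8.265×10^-4 K/W
R_outer = 0.023/(1.43×15) = 0.001072 K/W
R_total = 0.002955 K/W
Q = ΔT/R_total = 42/0.002955

Q ≈ 14200 W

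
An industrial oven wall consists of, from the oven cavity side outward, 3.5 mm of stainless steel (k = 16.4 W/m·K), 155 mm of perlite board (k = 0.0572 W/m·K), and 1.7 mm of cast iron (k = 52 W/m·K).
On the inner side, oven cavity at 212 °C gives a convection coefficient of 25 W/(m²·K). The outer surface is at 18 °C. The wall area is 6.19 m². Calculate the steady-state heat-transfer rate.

Treating each layer as a thermal resistance in series:
R_inner film = 1/(h_i·A) = 1/(25×6.19) = 0.006462 K/W
R_stainless steel = L/(kA) = 0.0035/(16.4×6.19) = 3.448×10^-5 K/W
R_perlite board = L/(kA) = 0.155/(0.0572×6.19) = 0.4378 K/W
R_cast iron = L/(kA) = 0.0017/(52×6.19) = 5.281×10^-6 K/W
R_total = 0.4443 K/W
Q = ΔT / R_total = 194 / 0.4443

Q ≈ 437 W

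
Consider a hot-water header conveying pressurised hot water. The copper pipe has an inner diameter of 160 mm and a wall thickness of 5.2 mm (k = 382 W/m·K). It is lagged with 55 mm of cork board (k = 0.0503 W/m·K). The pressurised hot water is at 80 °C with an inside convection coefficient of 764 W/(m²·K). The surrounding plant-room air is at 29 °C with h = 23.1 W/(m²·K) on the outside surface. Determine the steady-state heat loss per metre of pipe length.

Cylindrical conduction, so R = ln(r₂/r₁)/(2πkL) per layer, in series:
R_inner film = 1/(h_i·2πr₁L) = 1/(764×2π×0.08×1) = 0.002604 K/W
R_copper pipe wall = ln(85.2/80)/(2π×382×1) = 2.624×10^-5 K/W
R_cork board = ln(140.2/85.2)/(2π×0.0503×1) = 1.576 K/W
R_outer film = 1/(h_o·2πr_oL) = 1/(23.1×2π×0.1402×1) = 0.04914 K/W
R_total = 1.628 K/W
Q = ΔT/R_total = 51/1.628

q′ ≈ 31.3 W/m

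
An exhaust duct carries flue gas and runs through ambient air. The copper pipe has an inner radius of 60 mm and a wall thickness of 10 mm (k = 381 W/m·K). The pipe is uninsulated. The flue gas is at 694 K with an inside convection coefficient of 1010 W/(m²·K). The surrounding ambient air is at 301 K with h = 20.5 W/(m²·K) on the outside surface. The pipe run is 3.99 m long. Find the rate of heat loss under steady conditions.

Q ≈ 13800 W

Radial resistances (cylindrical: R_cond = ln(r_o/r_i)/(2πkL), R_conv = 1/(h·2πrL)):
R_inner film = 1/(h_i·2πr₁L) = 1/(1010×2π×0.06×3.99) = 6.582×10^-4 K/W
R_copper pipe wall = ln(70/60)/(2π×381×3.99) = 1.614×10^-5 K/W
R_outer film = 1/(h_o·2πr_oL) = 1/(20.5×2π×0.07×3.99) = 0.0278 K/W
R_total = 0.02847 K/W
Q = ΔT/R_total = 393/0.02847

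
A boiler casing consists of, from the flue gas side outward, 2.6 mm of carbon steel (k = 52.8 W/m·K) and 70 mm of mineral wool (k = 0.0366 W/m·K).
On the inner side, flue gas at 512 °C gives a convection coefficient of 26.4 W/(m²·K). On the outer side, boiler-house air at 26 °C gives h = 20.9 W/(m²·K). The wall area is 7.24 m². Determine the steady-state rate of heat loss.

Model the wall as resistances in series:
R_inner film = 1/(h_i·A) = 1/(26.4×7.24) = 0.005232 K/W
R_carbon steel = L/(kA) = 0.0026/(52.8×7.24) = 6.801×10^-6 K/W
R_mineral wool = L/(kA) = 0.07/(0.0366×7.24) = 0.2642 K/W
R_outer film = 1/(h_o·A) = 1/(20.9×7.24) = 0.006609 K/W
R_total = 0.276 K/W
Q = ΔT / R_total = 486 / 0.276

Q ≈ 1760 W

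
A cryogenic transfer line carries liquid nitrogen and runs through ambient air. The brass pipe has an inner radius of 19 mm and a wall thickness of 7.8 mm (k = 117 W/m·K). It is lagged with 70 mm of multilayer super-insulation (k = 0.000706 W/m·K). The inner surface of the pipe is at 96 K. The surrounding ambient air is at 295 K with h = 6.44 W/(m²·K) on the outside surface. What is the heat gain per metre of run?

q′ ≈ 0.687 W/m

Radial resistances (cylindrical: R_cond = ln(r_o/r_i)/(2πkL), R_conv = 1/(h·2πrL)):
R_brass pipe wall = ln(26.8/19)/(2π×117×1) = 4.679×10^-4 K/W
R_multilayer super-insulation = ln(96.8/26.8)/(2π×0.000706×1) = 289.5 K/W
R_outer film = 1/(h_o·2πr_oL) = 1/(6.44×2π×0.0968×1) = 0.2553 K/W
R_total = 289.8 K/W
Q = ΔT/R_total = 199/289.8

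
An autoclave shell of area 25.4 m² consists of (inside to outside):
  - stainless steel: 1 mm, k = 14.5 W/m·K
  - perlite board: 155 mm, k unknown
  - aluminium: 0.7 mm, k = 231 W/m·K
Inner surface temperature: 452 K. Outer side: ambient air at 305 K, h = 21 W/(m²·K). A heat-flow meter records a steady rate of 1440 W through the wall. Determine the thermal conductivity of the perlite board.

Using the resistance-network approach (series):
R_stainless steel = L/(kA) = 0.001/(14.5×25.4) = 2.715×10^-6 K/W
R_aluminium = L/(kA) = 0.0007/(231×25.4) = 1.193×10^-7 K/W
R_outer film = 1/(h_o·A) = 1/(21×25.4) = 0.001875 K/W
Sum of known resistances R_other = 0.001878 K/W
Total R = ΔT/Q = 147/1440 = 0.1021 K/W
R_perlite board = R_total − R_other = 0.1002 K/W
k = L/(R·A) = 0.155/(0.1002×25.4)

k ≈ 0.0609 W/(m·K)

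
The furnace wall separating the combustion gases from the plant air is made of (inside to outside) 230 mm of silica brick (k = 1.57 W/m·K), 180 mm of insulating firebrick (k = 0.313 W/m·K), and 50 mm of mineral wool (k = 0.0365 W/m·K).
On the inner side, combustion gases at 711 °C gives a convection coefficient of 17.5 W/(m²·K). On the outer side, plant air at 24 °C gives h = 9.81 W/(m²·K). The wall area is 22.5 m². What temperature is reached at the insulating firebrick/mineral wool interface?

Using the resistance-network approach (series):
R_inner film = 1/(h_i·A) = 1/(17.5×22.5) = 0.00254 K/W
R_silica brick = L/(kA) = 0.23/(1.57×22.5) = 0.006511 K/W
R_insulating firebrick = L/(kA) = 0.18/(0.313×22.5) = 0.02556 K/W
R_mineral wool = L/(kA) = 0.05/(0.0365×22.5) = 0.06088 K/W
R_outer film = 1/(h_o·A) = 1/(9.81×22.5) = 0.004531 K/W
R_total = 0.1 K/W;  Q = ΔT/R_total = 687/0.1 = 6868 W
T_interface = T_inner − Q·ΣR(inner→interface) = 711 − 6870×0.03461

T ≈ 473 °C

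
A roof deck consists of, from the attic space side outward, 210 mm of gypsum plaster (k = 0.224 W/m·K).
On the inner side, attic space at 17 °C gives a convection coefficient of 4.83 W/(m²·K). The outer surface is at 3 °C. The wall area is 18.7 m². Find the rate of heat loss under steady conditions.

Q ≈ 229 W

Series thermal resistances:
R_inner film = 1/(h_i·A) = 1/(4.83×18.7) = 0.01107 K/W
R_gypsum plaster = L/(kA) = 0.21/(0.224×18.7) = 0.05013 K/W
R_total = 0.06121 K/W
Q = ΔT / R_total = 14 / 0.06121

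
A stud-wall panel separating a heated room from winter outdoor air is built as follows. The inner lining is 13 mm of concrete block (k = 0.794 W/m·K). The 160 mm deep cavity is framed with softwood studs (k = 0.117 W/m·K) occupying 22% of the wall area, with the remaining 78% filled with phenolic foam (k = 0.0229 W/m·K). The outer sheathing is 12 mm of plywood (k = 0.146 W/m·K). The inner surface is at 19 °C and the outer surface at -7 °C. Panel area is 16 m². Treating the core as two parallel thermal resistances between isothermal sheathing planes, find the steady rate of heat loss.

Sheathing layers in series; stud and cavity paths in parallel between them.
R_inner = 0.013/(0.794×16) = 0.001023 K/W
R_stud  = 0.16/(0.117×0.22×16) = 0.3885 K/W
R_cav   = 0.16/(0.0229×0.78×16) = 0.5598 K/W
1/R_core = 1/R_stud + 1/R_cav → R_core = 0.2293 K/W
R_outer = 0.012/(0.146×16) = 0.005137 K/W
R_total = 0.2355 K/W
Q = ΔT/R_total = 26/0.2355

Q ≈ 110 W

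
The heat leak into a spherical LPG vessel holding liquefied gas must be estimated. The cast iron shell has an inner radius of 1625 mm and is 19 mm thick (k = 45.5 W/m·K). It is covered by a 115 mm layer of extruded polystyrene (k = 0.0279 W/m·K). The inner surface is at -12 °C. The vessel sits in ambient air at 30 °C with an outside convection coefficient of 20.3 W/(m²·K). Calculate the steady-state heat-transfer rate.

Q ≈ 366 W

Spherical conduction: R = (1/r_in − 1/r_out)/(4πk) per layer; series-sum.
R_cast iron shell = (1/1.625 − 1/1.644)/(4π×45.5) = 1.244×10^-5 K/W
R_extruded polystyrene = (1/1.644 − 1/1.759)/(4π×0.0279) = 0.1134 K/W
R_outer film = 1/(h·4πr_o²) = 1/(20.3×4π×1.759²) = 0.001267 K/W
R_total = 0.1147 K/W
Q = ΔT/R_total = 42/0.1147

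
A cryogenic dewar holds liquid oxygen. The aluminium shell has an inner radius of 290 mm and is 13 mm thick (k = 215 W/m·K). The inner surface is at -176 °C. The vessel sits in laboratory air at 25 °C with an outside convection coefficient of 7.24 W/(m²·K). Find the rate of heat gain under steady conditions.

Spherical conduction: R = (1/r_in − 1/r_out)/(4πk) per layer; series-sum.
R_aluminium shell = (1/0.29 − 1/0.303)/(4π×215) = 5.476×10^-5 K/W
R_outer film = 1/(h·4πr_o²) = 1/(7.24×4π×0.303²) = 0.1197 K/W
R_total = 0.1198 K/W
Q = ΔT/R_total = 201/0.1198

Q ≈ 1680 W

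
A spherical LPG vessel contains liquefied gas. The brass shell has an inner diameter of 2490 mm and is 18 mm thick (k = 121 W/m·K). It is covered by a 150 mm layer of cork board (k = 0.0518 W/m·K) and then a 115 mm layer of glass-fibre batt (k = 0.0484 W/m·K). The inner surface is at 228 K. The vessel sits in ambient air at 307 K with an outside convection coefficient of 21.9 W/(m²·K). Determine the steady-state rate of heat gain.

Each spherical layer contributes R = (1/r_i − 1/r_o)/(4πk):
R_brass shell = (1/1.245 − 1/1.263)/(4π×121) = 7.528×10^-6 K/W
R_cork board = (1/1.263 − 1/1.413)/(4π×0.0518) = 0.1291 K/W
R_glass-fibre batt = (1/1.413 − 1/1.528)/(4π×0.0484) = 0.08757 K/W
R_outer film = 1/(h·4πr_o²) = 1/(21.9×4π×1.528²) = 0.001556 K/W
R_total = 0.2183 K/W
Q = ΔT/R_total = 79/0.2183

Q ≈ 362 W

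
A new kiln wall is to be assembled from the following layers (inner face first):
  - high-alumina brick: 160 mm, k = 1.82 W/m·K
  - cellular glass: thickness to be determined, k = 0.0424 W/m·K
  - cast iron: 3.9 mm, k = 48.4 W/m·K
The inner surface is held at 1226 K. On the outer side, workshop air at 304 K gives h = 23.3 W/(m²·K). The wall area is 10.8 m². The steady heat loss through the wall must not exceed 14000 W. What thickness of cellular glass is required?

Using the resistance-network approach (series):
R_high-alumina brick = L/(kA) = 0.16/(1.82×10.8) = 0.00814 K/W
R_cast iron = L/(kA) = 0.0039/(48.4×10.8) = 7.461×10^-6 K/W
R_outer film = 1/(h_o·A) = 1/(23.3×10.8) = 0.003974 K/W
Sum of the known resistances R_other = 0.01212 K/W
Required total resistance R_tot = ΔT/Q_allow = 922/14000 = 0.06586 K/W
R_cellular glass = R_tot − R_other = 0.05374 K/W
L = R·k·A = 0.05374×0.0424×10.8

L ≈ 24.6 mm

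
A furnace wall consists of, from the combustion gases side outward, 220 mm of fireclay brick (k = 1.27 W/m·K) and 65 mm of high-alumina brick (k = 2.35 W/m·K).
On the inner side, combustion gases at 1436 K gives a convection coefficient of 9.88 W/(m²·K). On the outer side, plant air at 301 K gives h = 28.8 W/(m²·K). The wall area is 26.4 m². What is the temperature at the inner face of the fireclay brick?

Model the wall as resistances in series:
R_inner film = 1/(h_i·A) = 1/(9.88×26.4) = 0.003834 K/W
R_fireclay brick = L/(kA) = 0.22/(1.27×26.4) = 0.006562 K/W
R_high-alumina brick = L/(kA) = 0.065/(2.35×26.4) = 0.001048 K/W
R_outer film = 1/(h_o·A) = 1/(28.8×26.4) = 0.001315 K/W
R_total = 0.01276 K/W;  Q = ΔT/R_total = 1135/0.01276 = 88960 W
T_interface = T_inner − Q·ΣR(inner→interface) = 1436 − 89000×0.003834

T ≈ 1090 K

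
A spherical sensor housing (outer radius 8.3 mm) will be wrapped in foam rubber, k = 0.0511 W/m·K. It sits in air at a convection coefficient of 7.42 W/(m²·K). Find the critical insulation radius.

For a sphere r_cr = 2k/h = 2×0.0511/7.42
r_cr = 13.8 mm; since the bare radius (8.3 mm) is below r_cr, adding a thin layer of insulation will *increase* heat loss.

r_cr ≈ 13.8 mm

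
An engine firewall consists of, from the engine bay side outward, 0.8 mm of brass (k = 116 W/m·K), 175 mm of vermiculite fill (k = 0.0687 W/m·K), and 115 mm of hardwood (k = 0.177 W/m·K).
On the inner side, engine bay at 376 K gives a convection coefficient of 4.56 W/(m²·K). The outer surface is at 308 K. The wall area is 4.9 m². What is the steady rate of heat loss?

Q ≈ 97.5 W

Using the resistance-network approach (series):
R_inner film = 1/(h_i·A) = 1/(4.56×4.9) = 0.04475 K/W
R_brass = L/(kA) = 0.0008/(116×4.9) = 1.407×10^-6 K/W
R_vermiculite fill = L/(kA) = 0.175/(0.0687×4.9) = 0.5199 K/W
R_hardwood = L/(kA) = 0.115/(0.177×4.9) = 0.1326 K/W
R_total = 0.6972 K/W
Q = ΔT / R_total = 68 / 0.6972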